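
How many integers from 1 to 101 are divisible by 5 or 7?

Multiples of 5: 20. Multiples of 7: 14. Of both (lcm=35): 2.
By inclusion-exclusion: 20 + 14 - 2.

Final answer: 32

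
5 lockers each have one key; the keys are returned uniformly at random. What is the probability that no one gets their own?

Derangements satisfy D(n) = (n-1)(D(n-1) + D(n-2)), starting from D(0)=1, D(1)=0.
Building up: D(2)=1, D(3)=2, D(4)=9, D(5)=44.
Total arrangements: 5! = 120.
Probability = D(5)/5! = 11/30.

Final answer: D(5)/5! = 44/120 = 0.366667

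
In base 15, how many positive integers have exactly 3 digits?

These are the integers in [15^2, 15^3), so the count is 15^3 - 15^2 = 14 x 15^2.

Final answer: 3150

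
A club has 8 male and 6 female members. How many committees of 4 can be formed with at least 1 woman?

Sum over valid woman counts:
C(6,1)C(8,3) = 336
C(6,2)C(8,2) = 420
C(6,3)C(8,1) = 160
C(6,4)C(8,0) = 15
Total: 336 + 420 + 160 + 15.

Final answer: 931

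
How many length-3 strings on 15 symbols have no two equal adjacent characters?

Let g(n) count such strings. g(1) = 15, and each valid string of length n-1 extends in 14 ways (any symbol but the last), so g(n) = 14 g(n-1).
Total: g(3) = 15 x 14^2.

Final answer: 15 x 14^{2} = 2940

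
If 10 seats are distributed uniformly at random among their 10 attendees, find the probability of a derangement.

D(n) = (n-1)(D(n-1) + D(n-2)), D(0)=1, D(1)=0.
Building up: D(2)=1, D(3)=2, D(4)=9, D(5)=44, D(6)=265, D(7)=1854, D(8)=14833, D(9)=133496, D(10)=1334961.
Total arrangements: 10! = 3628800.
Probability = D(10)/10! = 16481/44800.

Final answer: D(10)/10! = 1334961/3628800 = 0.367879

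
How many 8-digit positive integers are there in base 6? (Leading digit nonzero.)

Leading digit: 5 options (nonzero). Other 7 digit(s): 6 options each.
Total: 5 x 6^7.

Final answer: 1399680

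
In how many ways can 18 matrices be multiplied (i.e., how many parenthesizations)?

This is counted by the nth Catalan number C_n. Here n = 18 - 1 = 17.
Using C_0 = 1 and C_(k+1) = C_k x 2(2k+1)/(k+2), build up term by term: C_1=1, C_2=2, C_3=5, C_4=14, C_5=42, C_6=132, C_7=429, C_8=1430, C_9=4862, C_10=16796, C_11=58786, C_12=208012, C_13=742900, C_14=2674440, C_15=9694845, C_16=35357670, C_17=129644790.

Final answer: C_{17} = 129644790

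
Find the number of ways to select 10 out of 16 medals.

C(16,10) = 16!/(10! x 6!).

Final answer: \binom{16}{10} = 8008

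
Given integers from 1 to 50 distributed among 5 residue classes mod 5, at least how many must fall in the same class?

By pigeonhole with 50 objects and 5 categories: ceiling(50/5).

Final answer: 10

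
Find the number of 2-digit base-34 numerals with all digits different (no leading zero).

First digit: 33 (nonzero). Second: 33 (not first). Third: 32, etc.
Total: 33 x 33.

Final answer: 1089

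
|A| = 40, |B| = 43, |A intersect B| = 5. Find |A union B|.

|A union B| = |A| + |B| - |A intersect B| = 40 + 43 - 5.

Final answer: 78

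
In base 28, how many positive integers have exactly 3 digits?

Leading digit: 27 options (nonzero). Other 2 digit(s): 28 options each.
Total: 27 x 28^2.

Final answer: 21168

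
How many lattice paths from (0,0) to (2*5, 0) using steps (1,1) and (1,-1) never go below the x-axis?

Total monotonic paths to (5,5): C(10,5) = 252.
Paths that cross above y=x (reflection bijection): C(10,6) = 210.
Valid Dyck paths: 252 - 210.
(These counts are the Catalan numbers.)

Final answer: C_{5} = 42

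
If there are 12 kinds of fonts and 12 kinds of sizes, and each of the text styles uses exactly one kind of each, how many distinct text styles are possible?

By the multiplication principle: 12 x 12.

Final answer: 144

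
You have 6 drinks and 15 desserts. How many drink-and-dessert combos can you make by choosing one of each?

By the multiplication principle: 6 x 15.

Final answer: 90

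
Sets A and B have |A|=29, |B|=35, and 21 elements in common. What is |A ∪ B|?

|A union B| = |A| + |B| - |A intersect B| = 29 + 35 - 21.

Final answer: 43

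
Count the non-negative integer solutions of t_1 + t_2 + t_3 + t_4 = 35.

Stars and bars with 35 stars and 3 bars:
C(35+4-1, 4-1) = C(38,3).

Final answer: C(38,3) = 8436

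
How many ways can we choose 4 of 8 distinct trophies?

C(8,4) = 8!/(4! x 4!).

Final answer: \binom{8}{4} = 70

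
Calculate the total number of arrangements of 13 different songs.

The number of ways to arrange 13 distinct objects is 13!.

Final answer: 13! = 6227020800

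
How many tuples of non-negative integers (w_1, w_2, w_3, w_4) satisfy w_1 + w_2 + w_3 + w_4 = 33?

Stars and bars with 33 stars and 3 bars:
C(33+4-1, 4-1) = C(36,3).

Final answer: C(36,3) = 7140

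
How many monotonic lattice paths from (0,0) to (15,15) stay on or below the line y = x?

Total monotonic paths to (15,15): C(30,15) = 155117520.
A path is bad iff it touches y = x + 1; reflecting its initial segment maps bad paths bijectively onto all paths to (14,16), of which there are C(30,16) = 145422675.
Valid Dyck paths: 155117520 - 145422675.
(Equivalently, C_{15} = C(30,15)/16 = 155117520/16.)

Final answer: C_{15} = 9694845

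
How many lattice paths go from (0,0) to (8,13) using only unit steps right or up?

Each path has 8 right steps and 13 up steps in some order (21 steps total).
Choose which 13 of the 21 steps are up: C(21,13).

Final answer: C(21,13) = 203490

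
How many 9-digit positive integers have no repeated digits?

First digit: 9 (not 0). Second: 9 (not first). Third: 8, etc.
Total: 9 x 9 x 8 x 7 x 6 x 5 x 4 x 3 x 2.

Final answer: 3265920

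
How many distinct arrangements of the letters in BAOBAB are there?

Letters (A:2, B:3, O:1). Total letters: 6.
Permutations = 6!/(3! x 2!).

Final answer: 60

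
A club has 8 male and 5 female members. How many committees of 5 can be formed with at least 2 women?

Sum over valid woman counts:
C(5,2)C(8,3) = 560
C(5,3)C(8,2) = 280
C(5,4)C(8,1) = 40
C(5,5)C(8,0) = 1
Total: 560 + 280 + 40 + 1.

Final answer: 881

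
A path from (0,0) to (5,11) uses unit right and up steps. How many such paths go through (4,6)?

Paths (0,0)->(4,6): C(10,6) = 210.
Paths (4,6)->(5,11): C(6,5) = 6.
By multiplication principle: 210 x 6.

Final answer: 1260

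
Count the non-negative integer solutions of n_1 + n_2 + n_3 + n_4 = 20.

Stars and bars with 20 stars and 3 bars:
C(20+4-1, 4-1) = C(23,3).

Final answer: C(23,3) = 1771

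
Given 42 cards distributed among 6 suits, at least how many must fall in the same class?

By pigeonhole with 42 objects and 6 categories: ceiling(42/6).

Final answer: 7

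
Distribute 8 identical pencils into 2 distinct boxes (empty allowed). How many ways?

Stars and bars: C(n+k-1, k-1) = C(9,1).

Final answer: C(9,1) = 9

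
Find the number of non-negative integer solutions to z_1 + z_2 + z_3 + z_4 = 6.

Stars and bars with 6 stars and 3 bars:
C(6+4-1, 4-1) = C(9,3).

Final answer: C(9,3) = 84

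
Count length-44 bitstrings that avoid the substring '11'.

Classify by the final bit: ...0 gives a(n-1) strings, ...01 gives a(n-2) strings. Thus a(n) = a(n-1) + a(n-2) with a(1)=2, a(2)=3.
Iterating the recurrence: a(1)=2, a(2)=3, a(3)=5, a(4)=8, a(5)=13, a(6)=21, a(7)=34, a(8)=55, a(9)=89, a(10)=144, a(11)=233, a(12)=377, a(13)=610, a(14)=987, a(15)=1597, a(16)=2584, a(17)=4181, a(18)=6765, a(19)=10946, a(20)=17711, a(21)=28657, a(22)=46368, a(23)=75025, a(24)=121393, a(25)=196418, a(26)=317811, a(27)=514229, a(28)=832040, a(29)=1346269, a(30)=2178309, a(31)=3524578, a(32)=5702887, a(33)=9227465, a(34)=14930352, a(35)=24157817, a(36)=39088169, a(37)=63245986, a(38)=102334155, a(39)=165580141, a(40)=267914296, a(41)=433494437, a(42)=701408733, a(43)=1134903170, a(44)=1836311903.

Final answer: 1836311903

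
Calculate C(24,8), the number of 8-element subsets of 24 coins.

C(24,8) = 24!/(8! x (24-8)!).

Final answer: C(24,8) = 735471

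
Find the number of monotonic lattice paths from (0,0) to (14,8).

Each path has 14 right steps and 8 up steps in some order (22 steps total).
Choose which 8 of the 22 steps are up: C(22,8).

Final answer: C(22,8) = 319770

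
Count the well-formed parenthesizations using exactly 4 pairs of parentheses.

This is a standard Catalan-number count: the answer is C_n. Here n = 4 (pairs).
C_n = (2n)!/(n!(n+1)!), so C_{4} = 8!/(4! x 5!) = C(8,4)/5 = 70/5.

Final answer: C_{4} = 14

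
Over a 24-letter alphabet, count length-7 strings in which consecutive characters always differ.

Let g(n) count such strings. g(1) = 24, and each valid string of length n-1 extends in 23 ways (any symbol but the last), so g(n) = 23 g(n-1).
Total: g(7) = 24 x 23^6.

Final answer: 24 x 23^{6} = 3552861336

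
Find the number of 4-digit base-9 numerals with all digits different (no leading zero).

First digit: 8 (nonzero). Second: 8 (not first). Third: 7, etc.
Total: 8 x 8 x 7 x 6.

Final answer: 2688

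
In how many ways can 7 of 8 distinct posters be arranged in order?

P(8,7) = 8!/(8-7)! = 8!/1!.

Final answer: P(8,7) = 40320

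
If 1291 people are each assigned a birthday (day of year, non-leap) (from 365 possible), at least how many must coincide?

There are 365 possible values for birthday (day of year, non-leap). With 1291 people and 365 categories, by pigeonhole: ceiling(1291/365).

Final answer: 4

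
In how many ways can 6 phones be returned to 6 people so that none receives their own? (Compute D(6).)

Use the recurrence D(n) = (n-1)(D(n-1) + D(n-2)) with D(0)=1, D(1)=0.
D(2) = 1 x (0 + 1) = 1
D(3) = 2 x (1 + 0) = 2
D(4) = 3 x (2 + 1) = 9
D(5) = 4 x (9 + 2) = 44
D(6) = 5 x (D(5) + D(4)) = 5 x (44 + 9)

Final answer: D(6) = 265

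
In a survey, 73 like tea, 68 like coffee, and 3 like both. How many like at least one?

|A union B| = |A| + |B| - |A intersect B| = 73 + 68 - 3.

Final answer: 138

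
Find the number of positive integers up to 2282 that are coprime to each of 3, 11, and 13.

|div by 3|=760, |div by 11|=207, |div by 13|=175.
|div by 3&11|=69, |div by 3&13|=58, |div by 11&13|=15, |div by all|=5.
By inclusion-exclusion, divisible by at least one: 760+207+175-69-58-15+5 = 1005.
Not divisible by any: 2282 - 1005.

Final answer: 1277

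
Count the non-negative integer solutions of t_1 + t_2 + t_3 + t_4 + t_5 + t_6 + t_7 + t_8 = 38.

Stars and bars with 38 stars and 7 bars:
C(38+8-1, 8-1) = C(45,7).

Final answer: C(45,7) = 45379620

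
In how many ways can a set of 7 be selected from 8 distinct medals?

C(8,7) = 8!/(7! x (8-7)!).

Final answer: C(8,7) = 8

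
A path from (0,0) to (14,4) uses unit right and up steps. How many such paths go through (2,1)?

Paths (0,0)->(2,1): C(3,1) = 3.
Paths (2,1)->(14,4): C(15,3) = 455.
By multiplication principle: 3 x 455.

Final answer: 1365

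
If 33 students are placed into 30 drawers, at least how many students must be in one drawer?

By the pigeonhole principle: ceiling(33/30).

Final answer: 2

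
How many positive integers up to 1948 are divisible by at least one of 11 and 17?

Multiples of 11: 177. Multiples of 17: 114. Of both (lcm=187): 10.
By inclusion-exclusion: 177 + 114 - 10.

Final answer: 281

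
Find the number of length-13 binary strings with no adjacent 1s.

Classify by the final bit: ...0 gives a(n-1) strings, ...01 gives a(n-2) strings. Thus a(n) = a(n-1) + a(n-2) with a(1)=2, a(2)=3.
Iterating the recurrence: a(1)=2, a(2)=3, a(3)=5, a(4)=8, a(5)=13, a(6)=21, a(7)=34, a(8)=55, a(9)=89, a(10)=144, a(11)=233, a(12)=377, a(13)=610.

Final answer: 610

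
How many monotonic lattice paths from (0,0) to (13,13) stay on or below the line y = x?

Total monotonic paths to (13,13): C(26,13) = 10400600.
A path is bad iff it touches y = x + 1; reflecting its initial segment maps bad paths bijectively onto all paths to (12,14), of which there are C(26,14) = 9657700.
Valid Dyck paths: 10400600 - 9657700.
(This is the Catalan number C_{13}.)

Final answer: C_{13} = 742900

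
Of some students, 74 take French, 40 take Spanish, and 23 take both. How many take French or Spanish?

|A union B| = |A| + |B| - |A intersect B| = 74 + 40 - 23.

Final answer: 91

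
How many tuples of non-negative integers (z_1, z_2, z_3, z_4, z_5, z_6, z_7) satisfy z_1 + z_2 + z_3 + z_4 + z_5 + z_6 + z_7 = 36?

Stars and bars with 36 stars and 6 bars:
C(36+7-1, 7-1) = C(42,6).

Final answer: C(42,6) = 5245786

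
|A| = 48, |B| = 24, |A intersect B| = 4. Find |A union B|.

|A union B| = |A| + |B| - |A intersect B| = 48 + 24 - 4.

Final answer: 68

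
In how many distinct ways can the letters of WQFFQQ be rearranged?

Letters (F:2, Q:3, W:1). Total letters: 6.
Permutations = 6!/(3! x 2!).

Final answer: 60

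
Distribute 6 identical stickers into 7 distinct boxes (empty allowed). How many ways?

Stars and bars: C(n+k-1, k-1) = C(12,6).

Final answer: C(12,6) = 924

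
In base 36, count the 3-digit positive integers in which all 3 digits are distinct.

First digit: 35 (nonzero). Second: 35 (not first). Third: 34, etc.
Total: 35 x 35 x 34.

Final answer: 41650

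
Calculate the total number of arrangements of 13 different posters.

The number of ways to arrange 13 distinct objects is 13!.

Final answer: 13! = 6227020800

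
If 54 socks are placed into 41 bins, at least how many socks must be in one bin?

By the pigeonhole principle: ceiling(54/41).

Final answer: 2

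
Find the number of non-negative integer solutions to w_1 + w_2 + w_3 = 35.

Stars and bars with 35 stars and 2 bars:
C(35+3-1, 3-1) = C(37,2).

Final answer: C(37,2) = 666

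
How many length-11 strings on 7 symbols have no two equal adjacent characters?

Let g(n) count such strings. g(1) = 7, and each valid string of length n-1 extends in 6 ways (any symbol but the last), so g(n) = 6 g(n-1).
Total: g(11) = 7 x 6^10.

Final answer: 7 x 6^{10} = 423263232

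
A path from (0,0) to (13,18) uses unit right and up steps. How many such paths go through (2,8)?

Paths (0,0)->(2,8): C(10,8) = 45.
Paths (2,8)->(13,18): C(21,10) = 352716.
By multiplication principle: 45 x 352716.

Final answer: 15872220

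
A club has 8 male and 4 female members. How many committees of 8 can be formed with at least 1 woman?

Sum over valid woman counts:
C(4,1)C(8,7) = 32
C(4,2)C(8,6) = 168
C(4,3)C(8,5) = 224
C(4,4)C(8,4) = 70
Total: 32 + 168 + 224 + 70.

Final answer: 494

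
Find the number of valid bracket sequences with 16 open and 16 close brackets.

The structures are counted by the Catalan number C_n. Here n = 16 (pairs).
C_n = C(2n,n) - C(2n,n+1), so C_{16} = C(32,16) - C(32,17) = 601080390 - 565722720.

Final answer: C_{16} = 35357670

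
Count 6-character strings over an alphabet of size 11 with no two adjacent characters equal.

First character: 11 choices. Each subsequent: 10 choices (must differ from the previous one).
Total: 11 x 10^5.

Final answer: 11 x 10^{5} = 1100000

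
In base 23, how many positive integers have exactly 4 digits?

Leading digit: 22 options (nonzero). Other 3 digit(s): 23 options each.
Total: 22 x 23^3.

Final answer: 267674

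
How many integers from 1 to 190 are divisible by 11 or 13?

Multiples of 11: 17. Multiples of 13: 14. Of both (lcm=143): 1.
By inclusion-exclusion: 17 + 14 - 1.

Final answer: 30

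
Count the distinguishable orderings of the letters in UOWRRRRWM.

Letters (M:1, O:1, R:4, U:1, W:2). Total letters: 9.
Permutations = 9!/(4! x 2!).

Final answer: 7560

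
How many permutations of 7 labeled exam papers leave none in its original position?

Derangements satisfy D(n) = (n-1)(D(n-1) + D(n-2)), starting from D(0)=1, D(1)=0.
D(2) = 1 x (0 + 1) = 1
D(3) = 2 x (1 + 0) = 2
D(4) = 3 x (2 + 1) = 9
D(5) = 4 x (9 + 2) = 44
D(6) = 5 x (44 + 9) = 265
D(7) = 6 x (D(6) + D(5)) = 6 x (265 + 44)

Final answer: D(7) = 1854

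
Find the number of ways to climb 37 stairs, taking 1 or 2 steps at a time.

Let f(n) count the ways. The last step is size 1 or 2, so f(n) = f(n-1) + f(n-2) with f(1)=1, f(2)=2.
Iterating the recurrence: f(1)=1, f(2)=2, f(3)=3, f(4)=5, f(5)=8, f(6)=13, f(7)=21, f(8)=34, f(9)=55, f(10)=89, f(11)=144, f(12)=233, f(13)=377, f(14)=610, f(15)=987, f(16)=1597, f(17)=2584, f(18)=4181, f(19)=6765, f(20)=10946, f(21)=17711, f(22)=28657, f(23)=46368, f(24)=75025, f(25)=121393, f(26)=196418, f(27)=317811, f(28)=514229, f(29)=832040, f(30)=1346269, f(31)=2178309, f(32)=3524578, f(33)=5702887, f(34)=9227465, f(35)=14930352, f(36)=24157817, f(37)=39088169.

Final answer: 39088169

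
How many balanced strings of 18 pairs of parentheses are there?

This is a standard Catalan-number count: the answer is C_n. Here n = 18 (pairs).
Using C_0 = 1 and C_(k+1) = C_k x 2(2k+1)/(k+2), build up term by term: C_1=1, C_2=2, C_3=5, C_4=14, C_5=42, C_6=132, C_7=429, C_8=1430, C_9=4862, C_10=16796, C_11=58786, C_12=208012, C_13=742900, C_14=2674440, C_15=9694845, C_16=35357670, C_17=129644790, C_18=477638700.

Final answer: C_{18} = 477638700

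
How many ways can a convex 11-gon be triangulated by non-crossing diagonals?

This is a standard Catalan-number count: the answer is C_n. Here n = 11 - 2 = 9.
C_n = (2n)!/(n!(n+1)!), so C_{9} = 18!/(9! x 10!) = C(18,9)/10 = 48620/10.

Final answer: C_{9} = 4862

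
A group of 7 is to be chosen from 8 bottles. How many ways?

C(8,7) = 8!/(7! x 1!).

Final answer: \binom{8}{7} = 8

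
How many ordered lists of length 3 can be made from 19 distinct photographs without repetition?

P(19,3) = 19!/(19-3)! = 19!/16!.

Final answer: P(19,3) = 5814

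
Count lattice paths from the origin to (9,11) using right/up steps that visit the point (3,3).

Paths (0,0)->(3,3): C(6,3) = 20.
Paths (3,3)->(9,11): C(14,8) = 3003.
By multiplication principle: 20 x 3003.

Final answer: 60060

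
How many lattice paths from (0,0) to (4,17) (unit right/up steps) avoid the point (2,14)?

Total paths to (4,17): C(21,17) = 5985.
Paths through (2,14): C(16,14) x C(5,3) = 1200.
Avoiding (2,14): 5985 - 1200.

Final answer: 4785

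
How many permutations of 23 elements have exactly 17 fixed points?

Choose which 17 elements are fixed: C(23,17) = 100947.
Derange the remaining 6 using D(j) = (j-1)(D(j-1) + D(j-2)), D(0)=1, D(1)=0: D(2)=1, D(3)=2, D(4)=9, D(5)=44, D(6)=265.
Total: 100947 x 265.

Final answer: C(23,17) D(6) = 26750955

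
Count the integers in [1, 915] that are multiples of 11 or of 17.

Multiples of 11: 83. Multiples of 17: 53. Of both (lcm=187): 4.
By inclusion-exclusion: 83 + 53 - 4.

Final answer: 132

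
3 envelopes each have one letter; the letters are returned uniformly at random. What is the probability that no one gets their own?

Derangements satisfy D(n) = (n-1)(D(n-1) + D(n-2)), starting from D(0)=1, D(1)=0.
Building up: D(2)=1, D(3)=2.
Total arrangements: 3! = 6.
Probability = D(3)/3! = 1/3.

Final answer: D(3)/3! = 2/6 = 0.333333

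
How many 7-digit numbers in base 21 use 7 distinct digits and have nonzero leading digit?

First digit: 20 (nonzero). Second: 20 (not first). Third: 19, etc.
Total: 20 x 20 x 19 x 18 x 17 x 16 x 15.

Final answer: 558144000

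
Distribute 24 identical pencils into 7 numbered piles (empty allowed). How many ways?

Stars and bars: C(n+k-1, k-1) = C(30,6).

Final answer: C(30,6) = 593775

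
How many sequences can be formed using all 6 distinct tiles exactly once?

The number of ways to arrange 6 distinct objects is 6!.

Final answer: 6! = 720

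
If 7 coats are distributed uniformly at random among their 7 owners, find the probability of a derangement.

Use the recurrence D(n) = (n-1)(D(n-1) + D(n-2)) with D(0)=1, D(1)=0.
Building up: D(2)=1, D(3)=2, D(4)=9, D(5)=44, D(6)=265, D(7)=1854.
Total arrangements: 7! = 5040.
Probability = D(7)/7! = 103/280.

Final answer: D(7)/7! = 1854/5040 = 0.367857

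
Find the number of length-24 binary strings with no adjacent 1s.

Classify by the final bit: ...0 gives a(n-1) strings, ...01 gives a(n-2) strings. Thus a(n) = a(n-1) + a(n-2) with a(1)=2, a(2)=3.
Iterating the recurrence: a(1)=2, a(2)=3, a(3)=5, a(4)=8, a(5)=13, a(6)=21, a(7)=34, a(8)=55, a(9)=89, a(10)=144, a(11)=233, a(12)=377, a(13)=610, a(14)=987, a(15)=1597, a(16)=2584, a(17)=4181, a(18)=6765, a(19)=10946, a(20)=17711, a(21)=28657, a(22)=46368, a(23)=75025, a(24)=121393.

Final answer: 121393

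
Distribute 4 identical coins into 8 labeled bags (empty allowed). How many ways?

Stars and bars: C(n+k-1, k-1) = C(11,7).

Final answer: C(11,7) = 330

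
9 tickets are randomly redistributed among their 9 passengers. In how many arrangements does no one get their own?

Derangements satisfy D(n) = (n-1)(D(n-1) + D(n-2)), starting from D(0)=1, D(1)=0.
D(2) = 1 x (0 + 1) = 1
D(3) = 2 x (1 + 0) = 2
D(4) = 3 x (2 + 1) = 9
D(5) = 4 x (9 + 2) = 44
D(6) = 5 x (44 + 9) = 265
D(7) = 6 x (265 + 44) = 1854
D(8) = 7 x (1854 + 265) = 14833
D(9) = 8 x (D(8) + D(7)) = 8 x (14833 + 1854)

Final answer: D(9) = 133496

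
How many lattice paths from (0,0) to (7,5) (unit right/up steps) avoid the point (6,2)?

Total paths to (7,5): C(12,5) = 792.
Paths through (6,2): C(8,2) x C(4,3) = 112.
Avoiding (6,2): 792 - 112.

Final answer: 680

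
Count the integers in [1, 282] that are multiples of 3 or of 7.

Multiples of 3: 94. Multiples of 7: 40. Of both (lcm=21): 13.
By inclusion-exclusion: 94 + 40 - 13.

Final answer: 121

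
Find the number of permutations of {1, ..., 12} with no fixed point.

Derangements satisfy D(n) = (n-1)(D(n-1) + D(n-2)), starting from D(0)=1, D(1)=0.
Building up: D(2)=1, D(3)=2, D(4)=9, D(5)=44, D(6)=265, D(7)=1854, D(8)=14833, D(9)=133496, D(10)=1334961, D(11)=14684570.
D(12) = 11 x (D(11) + D(10)) = 11 x (14684570 + 1334961).

Final answer: D(12) = 176214841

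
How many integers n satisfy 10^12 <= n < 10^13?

First digit: 9 choices (1-9). Each of the remaining 12 digits: 10 choices.
Total: 9 x 10^12.

Final answer: 9000000000000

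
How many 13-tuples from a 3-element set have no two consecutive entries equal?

Let g(n) count such strings. g(1) = 3, and each valid string of length n-1 extends in 2 ways (any symbol but the last), so g(n) = 2 g(n-1).
Total: g(13) = 3 x 2^12.

Final answer: 3 x 2^{12} = 12288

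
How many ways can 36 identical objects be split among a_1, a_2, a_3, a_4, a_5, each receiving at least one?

Substitute a'_i = a_i - 1 (so a'_i >= 0). Then sum a'_i = 36 - 5 = 31.
Stars and bars: C(31+5-1, 5-1) = C(35,4).

Final answer: C(35,4) = 52360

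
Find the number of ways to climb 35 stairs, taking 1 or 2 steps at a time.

Condition on the final move: it is a 1-step (f(n-1) ways to get there) or a 2-step (f(n-2) ways), so f(n) = f(n-1) + f(n-2), with f(1)=1, f(2)=2.
Iterating the recurrence: f(1)=1, f(2)=2, f(3)=3, f(4)=5, f(5)=8, f(6)=13, f(7)=21, f(8)=34, f(9)=55, f(10)=89, f(11)=144, f(12)=233, f(13)=377, f(14)=610, f(15)=987, f(16)=1597, f(17)=2584, f(18)=4181, f(19)=6765, f(20)=10946, f(21)=17711, f(22)=28657, f(23)=46368, f(24)=75025, f(25)=121393, f(26)=196418, f(27)=317811, f(28)=514229, f(29)=832040, f(30)=1346269, f(31)=2178309, f(32)=3524578, f(33)=5702887, f(34)=9227465, f(35)=14930352.

Final answer: 14930352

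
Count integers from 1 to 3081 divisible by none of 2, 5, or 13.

|div by 2|=1540, |div by 5|=616, |div by 13|=237.
|div by 2&5|=308, |div by 2&13|=118, |div by 5&13|=47, |div by all|=23.
By inclusion-exclusion, divisible by at least one: 1540+616+237-308-118-47+23 = 1943.
Not divisible by any: 3081 - 1943.

Final answer: 1138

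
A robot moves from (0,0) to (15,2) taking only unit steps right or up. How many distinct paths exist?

Each path has 15 right steps and 2 up steps in some order (17 steps total).
Choose which 2 of the 17 steps are up: C(17,2).

Final answer: C(17,2) = 136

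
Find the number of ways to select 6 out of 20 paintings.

C(20,6) = 20!/(6! x 14!).

Final answer: \binom{20}{6} = 38760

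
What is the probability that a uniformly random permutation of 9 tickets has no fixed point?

Derangements satisfy D(n) = (n-1)(D(n-1) + D(n-2)), starting from D(0)=1, D(1)=0.
Building up: D(2)=1, D(3)=2, D(4)=9, D(5)=44, D(6)=265, D(7)=1854, D(8)=14833, D(9)=133496.
Total arrangements: 9! = 362880.
Probability = D(9)/9! = 16687/45360.

Final answer: D(9)/9! = 133496/362880 = 0.367879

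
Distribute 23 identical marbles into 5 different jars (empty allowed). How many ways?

Stars and bars: C(n+k-1, k-1) = C(27,4).

Final answer: C(27,4) = 17550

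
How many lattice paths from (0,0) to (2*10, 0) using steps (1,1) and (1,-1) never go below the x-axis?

Total monotonic paths to (10,10): C(20,10) = 184756.
Reflecting each bad path at its first crossing gives a bijection with paths to (9,11): C(20,11) = 167960.
Valid Dyck paths: 184756 - 167960.
(Check: C(20,10) - C(20,11) = C(20,10)/11, the Catalan number C_{10}.)

Final answer: C_{10} = 16796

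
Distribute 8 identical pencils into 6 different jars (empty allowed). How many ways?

Stars and bars: C(n+k-1, k-1) = C(13,5).

Final answer: C(13,5) = 1287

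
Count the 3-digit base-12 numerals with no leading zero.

Leading digit: 11 options (nonzero). Other 2 digit(s): 12 options each.
Total: 11 x 12^2.

Final answer: 1584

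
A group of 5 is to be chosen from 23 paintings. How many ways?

C(23,5) = 23!/(5! x (23-5)!).

Final answer: C(23,5) = 33649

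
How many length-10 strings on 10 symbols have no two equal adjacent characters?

Let g(n) count such strings. g(1) = 10, and each valid string of length n-1 extends in 9 ways (any symbol but the last), so g(n) = 9 g(n-1).
Total: g(10) = 10 x 9^9.

Final answer: 10 x 9^{9} = 3874204890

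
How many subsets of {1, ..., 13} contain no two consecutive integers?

Condition on whether n belongs to the subset: if not, any valid subset of {1, ..., n-1} works (a(n-1)); if so, n-1 is excluded and the rest is a valid subset of {1, ..., n-2} (a(n-2)). Hence a(n) = a(n-1) + a(n-2), a(1)=2, a(2)=3.
Building up term by term: a(1)=2, a(2)=3, a(3)=5, a(4)=8, a(5)=13, a(6)=21, a(7)=34, a(8)=55, a(9)=89, a(10)=144, a(11)=233, a(12)=377, a(13)=610.

Final answer: 610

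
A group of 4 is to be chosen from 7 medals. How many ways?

C(7,4) = 7!/(4! x (7-4)!).

Final answer: C(7,4) = 35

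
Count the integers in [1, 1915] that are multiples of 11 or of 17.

Multiples of 11: 174. Multiples of 17: 112. Of both (lcm=187): 10.
By inclusion-exclusion: 174 + 112 - 10.

Final answer: 276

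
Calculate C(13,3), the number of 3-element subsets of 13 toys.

C(13,3) = 13!/(3! x 10!).

Final answer: \binom{13}{3} = 286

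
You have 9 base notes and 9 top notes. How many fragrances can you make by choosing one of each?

By the multiplication principle: 9 x 9.

Final answer: 81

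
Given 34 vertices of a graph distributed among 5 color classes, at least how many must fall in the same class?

By pigeonhole with 34 objects and 5 categories: ceiling(34/5).

Final answer: 7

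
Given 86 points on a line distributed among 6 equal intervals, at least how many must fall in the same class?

By pigeonhole with 86 objects and 6 categories: ceiling(86/6).

Final answer: 15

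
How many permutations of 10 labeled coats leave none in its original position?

Derangements satisfy D(n) = (n-1)(D(n-1) + D(n-2)), starting from D(0)=1, D(1)=0.
D(2) = 1 x (0 + 1) = 1
D(3) = 2 x (1 + 0) = 2
D(4) = 3 x (2 + 1) = 9
D(5) = 4 x (9 + 2) = 44
D(6) = 5 x (44 + 9) = 265
D(7) = 6 x (265 + 44) = 1854
D(8) = 7 x (1854 + 265) = 14833
D(9) = 8 x (14833 + 1854) = 133496
D(10) = 9 x (D(9) + D(8)) = 9 x (133496 + 14833)

Final answer: D(10) = 1334961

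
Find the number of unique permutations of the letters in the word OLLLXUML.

Letters (L:4, M:1, O:1, U:1, X:1). Total letters: 8.
Permutations = 8!/(4!).

Final answer: 1680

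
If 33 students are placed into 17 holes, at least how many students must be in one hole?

By the pigeonhole principle: ceiling(33/17).

Final answer: 2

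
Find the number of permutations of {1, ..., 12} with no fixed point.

D(n) = (n-1)(D(n-1) + D(n-2)), D(0)=1, D(1)=0.
D(2) = 1 x (0 + 1) = 1
D(3) = 2 x (1 + 0) = 2
D(4) = 3 x (2 + 1) = 9
D(5) = 4 x (9 + 2) = 44
D(6) = 5 x (44 + 9) = 265
D(7) = 6 x (265 + 44) = 1854
D(8) = 7 x (1854 + 265) = 14833
D(9) = 8 x (14833 + 1854) = 133496
D(10) = 9 x (133496 + 14833) = 1334961
D(11) = 10 x (1334961 + 133496) = 14684570
D(12) = 11 x (D(11) + D(10)) = 11 x (14684570 + 1334961)

Final answer: D(12) = 176214841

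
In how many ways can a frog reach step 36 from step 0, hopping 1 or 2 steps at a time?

Let f(n) count the ways. The last step is size 1 or 2, so f(n) = f(n-1) + f(n-2) with f(1)=1, f(2)=2.
Computing successive values: f(1)=1, f(2)=2, f(3)=3, f(4)=5, f(5)=8, f(6)=13, f(7)=21, f(8)=34, f(9)=55, f(10)=89, f(11)=144, f(12)=233, f(13)=377, f(14)=610, f(15)=987, f(16)=1597, f(17)=2584, f(18)=4181, f(19)=6765, f(20)=10946, f(21)=17711, f(22)=28657, f(23)=46368, f(24)=75025, f(25)=121393, f(26)=196418, f(27)=317811, f(28)=514229, f(29)=832040, f(30)=1346269, f(31)=2178309, f(32)=3524578, f(33)=5702887, f(34)=9227465, f(35)=14930352, f(36)=24157817.

Final answer: 24157817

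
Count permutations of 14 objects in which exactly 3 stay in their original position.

Choose which 3 elements are fixed: C(14,3) = 364.
Derange the remaining 11 using D(j) = (j-1)(D(j-1) + D(j-2)), D(0)=1, D(1)=0: D(2)=1, D(3)=2, D(4)=9, D(5)=44, D(6)=265, D(7)=1854, D(8)=14833, D(9)=133496, D(10)=1334961, D(11)=14684570.
Total: 364 x 14684570.

Final answer: C(14,3) D(11) = 5345183480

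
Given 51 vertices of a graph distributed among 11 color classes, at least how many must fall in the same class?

By pigeonhole with 51 objects and 11 categories: ceiling(51/11).

Final answer: 5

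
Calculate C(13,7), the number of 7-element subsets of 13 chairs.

C(13,7) = 13!/(7! x (13-7)!).

Final answer: C(13,7) = 1716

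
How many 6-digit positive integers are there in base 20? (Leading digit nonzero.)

In base 20, the leading digit has 19 choices (1..19); each of the remaining 5 digits has 20 choices.
Total: 19 x 20^5.

Final answer: 60800000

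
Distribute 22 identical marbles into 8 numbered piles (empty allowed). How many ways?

Stars and bars: C(n+k-1, k-1) = C(29,7).

Final answer: C(29,7) = 1560780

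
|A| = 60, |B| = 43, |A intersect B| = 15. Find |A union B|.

|A union B| = |A| + |B| - |A intersect B| = 60 + 43 - 15.

Final answer: 88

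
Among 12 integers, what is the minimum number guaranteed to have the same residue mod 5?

There are 5 possible values for residue mod 5. With 12 integers and 5 categories, by pigeonhole: ceiling(12/5).

Final answer: 3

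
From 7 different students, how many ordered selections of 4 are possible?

P(7,4) = 7!/(7-4)! = 7!/3!.

Final answer: P(7,4) = 840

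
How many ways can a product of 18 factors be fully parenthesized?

This is a standard Catalan-number count: the answer is C_n. Here n = 18 - 1 = 17.
C_n = C(2n,n) - C(2n,n+1), so C_{17} = C(34,17) - C(34,18) = 2333606220 - 2203961430.

Final answer: C_{17} = 129644790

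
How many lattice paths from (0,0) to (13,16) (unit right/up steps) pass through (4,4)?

Paths (0,0)->(4,4): C(8,4) = 70.
Paths (4,4)->(13,16): C(21,12) = 293930.
By multiplication principle: 70 x 293930.

Final answer: 20575100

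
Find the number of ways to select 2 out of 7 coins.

C(7,2) = 7!/(2! x (7-2)!).

Final answer: C(7,2) = 21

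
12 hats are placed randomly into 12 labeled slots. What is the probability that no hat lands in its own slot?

Derangements satisfy D(n) = (n-1)(D(n-1) + D(n-2)), starting from D(0)=1, D(1)=0.
Building up: D(2)=1, D(3)=2, D(4)=9, D(5)=44, D(6)=265, D(7)=1854, D(8)=14833, D(9)=133496, D(10)=1334961, D(11)=14684570, D(12)=176214841.
Total arrangements: 12! = 479001600.
Probability = D(12)/12! = 16019531/43545600.

Final answer: D(12)/12! = 176214841/479001600 = 0.367879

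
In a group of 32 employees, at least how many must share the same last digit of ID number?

There are 10 possible values for last digit of ID number. With 32 employees and 10 categories, by pigeonhole: ceiling(32/10).

Final answer: 4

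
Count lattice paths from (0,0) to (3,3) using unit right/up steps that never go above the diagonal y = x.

Total monotonic paths to (3,3): C(6,3) = 20.
Reflecting each bad path at its first crossing gives a bijection with paths to (2,4): C(6,4) = 15.
Valid Dyck paths: 20 - 15.
(This is the Catalan number C_{3}.)

Final answer: C_{3} = 5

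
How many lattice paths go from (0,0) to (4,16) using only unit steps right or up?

Each path has 4 right steps and 16 up steps in some order (20 steps total).
Choose which 16 of the 20 steps are up: C(20,16).

Final answer: C(20,16) = 4845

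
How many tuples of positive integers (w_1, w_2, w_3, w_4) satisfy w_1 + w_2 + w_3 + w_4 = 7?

Substitute w'_i = w_i - 1 (so w'_i >= 0). Then sum w'_i = 7 - 4 = 3.
Stars and bars: C(3+4-1, 4-1) = C(6,3).

Final answer: C(6,3) = 20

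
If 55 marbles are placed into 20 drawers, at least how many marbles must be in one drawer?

By the pigeonhole principle: ceiling(55/20).

Final answer: 3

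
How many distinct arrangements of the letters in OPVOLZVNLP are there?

Letters (L:2, N:1, O:2, P:2, V:2, Z:1). Total letters: 10.
Permutations = 10!/(2! x 2! x 2! x 2!).

Final answer: 226800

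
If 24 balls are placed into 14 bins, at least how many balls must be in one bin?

By the pigeonhole principle: ceiling(24/14).

Final answer: 2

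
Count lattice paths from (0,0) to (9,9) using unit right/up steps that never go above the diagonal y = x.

Total monotonic paths to (9,9): C(18,9) = 48620.
By the reflection principle, paths that go above the diagonal number C(18,10) = 43758.
Valid Dyck paths: 48620 - 43758.
(This is the Catalan number C_{9}.)

Final answer: C_{9} = 4862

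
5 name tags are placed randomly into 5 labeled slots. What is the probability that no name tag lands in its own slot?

Derangements satisfy D(n) = (n-1)(D(n-1) + D(n-2)), starting from D(0)=1, D(1)=0.
Building up: D(2)=1, D(3)=2, D(4)=9, D(5)=44.
Total arrangements: 5! = 120.
Probability = D(5)/5! = 11/30.

Final answer: D(5)/5! = 44/120 = 0.366667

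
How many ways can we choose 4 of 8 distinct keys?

C(8,4) = 8!/(4! x (8-4)!).

Final answer: C(8,4) = 70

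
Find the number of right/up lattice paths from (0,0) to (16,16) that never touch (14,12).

Total paths to (16,16): C(32,16) = 601080390.
Paths through (14,12): C(26,12) x C(6,4) = 144865500.
Avoiding (14,12): 601080390 - 144865500.

Final answer: 456214890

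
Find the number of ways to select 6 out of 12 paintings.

C(12,6) = 12!/(6! x 6!).

Final answer: \binom{12}{6} = 924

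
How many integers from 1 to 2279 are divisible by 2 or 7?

Multiples of 2: 1139. Multiples of 7: 325. Of both (lcm=14): 162.
By inclusion-exclusion: 1139 + 325 - 162.

Final answer: 1302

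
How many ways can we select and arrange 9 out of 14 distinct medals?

P(14,9) = 14!/(14-9)! = 14!/5!.

Final answer: P(14,9) = 726485760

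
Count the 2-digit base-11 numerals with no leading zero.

In base 11, the leading digit has 10 choices (1..10); each of the remaining 1 digits has 11 choices.
Total: 10 x 11^1.

Final answer: 110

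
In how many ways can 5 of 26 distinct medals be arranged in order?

P(26,5) = 26!/(26-5)! = 26!/21!.

Final answer: P(26,5) = 7893600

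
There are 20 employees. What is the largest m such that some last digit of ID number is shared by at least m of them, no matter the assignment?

There are 10 possible values for last digit of ID number. With 20 employees and 10 categories, by pigeonhole: ceiling(20/10).

Final answer: 2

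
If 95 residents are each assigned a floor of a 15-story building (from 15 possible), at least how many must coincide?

There are 15 possible values for floor of a 15-story building. With 95 residents and 15 categories, by pigeonhole: ceiling(95/15).

Final answer: 7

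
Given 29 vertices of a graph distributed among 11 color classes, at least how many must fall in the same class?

By pigeonhole with 29 objects and 11 categories: ceiling(29/11).

Final answer: 3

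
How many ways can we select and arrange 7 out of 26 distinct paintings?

P(26,7) = 26!/(26-7)! = 26!/19!.

Final answer: P(26,7) = 3315312000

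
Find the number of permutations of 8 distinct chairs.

The number of ways to arrange 8 distinct objects is 8!.

Final answer: 8! = 40320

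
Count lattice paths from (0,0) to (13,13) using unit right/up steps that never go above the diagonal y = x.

Total monotonic paths to (13,13): C(26,13) = 10400600.
Reflecting each bad path at its first crossing gives a bijection with paths to (12,14): C(26,14) = 9657700.
Valid Dyck paths: 10400600 - 9657700.
(This is the Catalan number C_{13}.)

Final answer: C_{13} = 742900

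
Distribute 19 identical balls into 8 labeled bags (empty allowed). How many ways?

Stars and bars: C(n+k-1, k-1) = C(26,7).

Final answer: C(26,7) = 657800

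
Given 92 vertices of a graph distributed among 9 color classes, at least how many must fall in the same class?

By pigeonhole with 92 objects and 9 categories: ceiling(92/9).

Final answer: 11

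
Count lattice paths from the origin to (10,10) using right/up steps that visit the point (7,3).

Paths (0,0)->(7,3): C(10,3) = 120.
Paths (7,3)->(10,10): C(10,7) = 120.
By multiplication principle: 120 x 120.

Final answer: 14400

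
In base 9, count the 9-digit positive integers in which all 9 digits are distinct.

The leading digit has 8 choices (anything but zero); the next has 8 (anything but the first), then 7, and so on, one fewer each time.
Total: 8 x 8 x 7 x 6 x 5 x 4 x 3 x 2 x 1.

Final answer: 322560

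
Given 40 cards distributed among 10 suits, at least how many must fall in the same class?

By pigeonhole with 40 objects and 10 categories: ceiling(40/10).

Final answer: 4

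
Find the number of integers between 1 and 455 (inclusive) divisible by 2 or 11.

Multiples of 2: 227. Multiples of 11: 41. Of both (lcm=22): 20.
By inclusion-exclusion: 227 + 41 - 20.

Final answer: 248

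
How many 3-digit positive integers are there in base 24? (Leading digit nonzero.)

Leading digit: 23 options (nonzero). Other 2 digit(s): 24 options each.
Total: 23 x 24^2.

Final answer: 13248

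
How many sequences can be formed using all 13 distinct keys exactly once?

The number of ways to arrange 13 distinct objects is 13!.

Final answer: 13! = 6227020800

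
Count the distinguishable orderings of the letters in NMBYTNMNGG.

Letters (B:1, G:2, M:2, N:3, T:1, Y:1). Total letters: 10.
Permutations = 10!/(3! x 2! x 2!).

Final answer: 151200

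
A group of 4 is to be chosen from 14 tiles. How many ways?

C(14,4) = 14!/(4! x 10!).

Final answer: \binom{14}{4} = 1001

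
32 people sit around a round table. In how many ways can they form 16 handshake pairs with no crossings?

This is a standard Catalan-number count: the answer is C_n. Here n = 32/2 = 16.
C_n = (2n)!/(n!(n+1)!), so C_{16} = 32!/(16! x 17!) = C(32,16)/17 = 601080390/17.

Final answer: C_{16} = 35357670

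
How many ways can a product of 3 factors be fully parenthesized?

This is a standard Catalan-number count: the answer is C_n. Here n = 3 - 1 = 2.
C_n = C(2n,n)/(n+1), so C_{2} = C(4,2)/3 = 6/3.

Final answer: C_{2} = 2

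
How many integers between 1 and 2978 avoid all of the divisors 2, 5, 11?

|div by 2|=1489, |div by 5|=595, |div by 11|=270.
|div by 2&5|=297, |div by 2&11|=135, |div by 5&11|=54, |div by all|=27.
By inclusion-exclusion, divisible by at least one: 1489+595+270-297-135-54+27 = 1895.
Not divisible by any: 2978 - 1895.

Final answer: 1083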